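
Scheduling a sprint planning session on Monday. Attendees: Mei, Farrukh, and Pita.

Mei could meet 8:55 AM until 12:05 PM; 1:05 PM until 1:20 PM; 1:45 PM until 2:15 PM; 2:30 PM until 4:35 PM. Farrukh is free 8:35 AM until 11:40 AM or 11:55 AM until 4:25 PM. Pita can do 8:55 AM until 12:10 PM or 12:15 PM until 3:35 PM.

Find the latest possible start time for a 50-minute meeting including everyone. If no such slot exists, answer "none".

14:45

Mei ∩ Farrukh: 08:55-11:40, 11:55-12:05, 13:05-13:20, 13:45-14:15, 14:30-16:25.
Mei ∩ Farrukh ∩ Pita: 08:55-11:40, 11:55-12:05, 13:05-13:20, 13:45-14:15, 14:30-15:35.
So the common availability across everyone is 08:55-11:40, 11:55-12:05, 13:05-13:20, 13:45-14:15, 14:30-15:35.
The last common window of at least 50 minutes is 14:30-15:35; a 50-minute meeting can start as late as 14:45 and still end by 15:35.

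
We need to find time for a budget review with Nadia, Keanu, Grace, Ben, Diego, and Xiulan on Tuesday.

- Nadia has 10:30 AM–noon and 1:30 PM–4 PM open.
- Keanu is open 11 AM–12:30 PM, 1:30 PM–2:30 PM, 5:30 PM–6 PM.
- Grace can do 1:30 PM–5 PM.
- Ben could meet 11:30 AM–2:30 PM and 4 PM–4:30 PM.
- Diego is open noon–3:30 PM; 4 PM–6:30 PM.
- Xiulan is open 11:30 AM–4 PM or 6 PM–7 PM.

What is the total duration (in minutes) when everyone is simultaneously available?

Nadia ∩ Keanu: 11:00-12:00, 13:30-14:30.
Nadia ∩ Keanu ∩ Grace: 13:30-14:30.
Nadia ∩ Keanu ∩ Grace ∩ Ben: 13:30-14:30.
Nadia ∩ Keanu ∩ Grace ∩ Ben ∩ Diego: 13:30-14:30.
Nadia ∩ Keanu ∩ Grace ∩ Ben ∩ Diego ∩ Xiulan: 13:30-14:30.
That's a single block of 60 minutes.

60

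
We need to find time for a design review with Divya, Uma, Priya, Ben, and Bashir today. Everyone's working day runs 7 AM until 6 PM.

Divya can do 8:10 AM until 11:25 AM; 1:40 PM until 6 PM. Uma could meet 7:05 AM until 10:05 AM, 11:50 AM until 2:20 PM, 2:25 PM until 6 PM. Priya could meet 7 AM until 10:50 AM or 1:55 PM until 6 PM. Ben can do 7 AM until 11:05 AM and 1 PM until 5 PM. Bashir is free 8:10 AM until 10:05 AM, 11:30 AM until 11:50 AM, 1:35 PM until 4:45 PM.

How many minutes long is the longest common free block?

140

Divya ∩ Uma: 08:10-10:05, 13:40-14:20, 14:25-18:00.
Divya ∩ Uma ∩ Priya: 08:10-10:05, 13:55-14:20, 14:25-18:00.
Divya ∩ Uma ∩ Priya ∩ Ben: 08:10-10:05, 13:55-14:20, 14:25-17:00.
Divya ∩ Uma ∩ Priya ∩ Ben ∩ Bashir: 08:10-10:05, 13:55-14:20, 14:25-16:45.
Those are the intersection windows.
The longest is 14:25-16:45 at 140 minutes.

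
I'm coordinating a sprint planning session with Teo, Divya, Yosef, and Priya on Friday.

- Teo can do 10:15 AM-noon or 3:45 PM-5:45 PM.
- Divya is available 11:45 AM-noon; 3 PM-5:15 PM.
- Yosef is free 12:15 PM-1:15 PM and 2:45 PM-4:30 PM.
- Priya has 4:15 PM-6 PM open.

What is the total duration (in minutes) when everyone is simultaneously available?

15

Teo ∩ Divya: 11:45-12:00, 15:45-17:15.
Teo ∩ Divya ∩ Yosef: 15:45-16:30.
Teo ∩ Divya ∩ Yosef ∩ Priya: 16:15-16:30.
That's a single block of 15 minutes.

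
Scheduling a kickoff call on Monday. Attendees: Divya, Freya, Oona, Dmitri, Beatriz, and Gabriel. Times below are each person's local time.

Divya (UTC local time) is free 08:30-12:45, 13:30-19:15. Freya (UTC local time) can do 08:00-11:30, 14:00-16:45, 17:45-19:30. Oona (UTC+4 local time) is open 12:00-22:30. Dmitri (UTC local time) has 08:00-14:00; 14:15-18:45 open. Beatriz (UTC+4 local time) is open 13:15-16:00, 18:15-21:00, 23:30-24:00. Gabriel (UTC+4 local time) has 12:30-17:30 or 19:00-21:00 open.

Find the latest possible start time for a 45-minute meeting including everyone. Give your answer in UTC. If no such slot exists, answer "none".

Divya in UTC: 08:30-12:45, 13:30-19:15.
Freya in UTC: 08:00-11:30, 14:00-16:45, 17:45-19:30.
Oona in UTC: 08:00-18:30 (subtract 4h to convert from UTC+4).
Dmitri in UTC: 08:00-14:00, 14:15-18:45.
Beatriz in UTC: 09:15-12:00, 14:15-17:00, 19:30-20:00 (subtract 4h to convert from UTC+4).
Gabriel in UTC: 08:30-13:30, 15:00-17:00 (subtract 4h to convert from UTC+4).
Divya ∩ Freya: 08:30-11:30, 14:00-16:45, 17:45-19:15.
Divya ∩ Freya ∩ Oona: 08:30-11:30, 14:00-16:45, 17:45-18:30.
Divya ∩ Freya ∩ Oona ∩ Dmitri: 08:30-11:30, 14:15-16:45, 17:45-18:30.
Divya ∩ Freya ∩ Oona ∩ Dmitri ∩ Beatriz: 09:15-11:30, 14:15-16:45.
Divya ∩ Freya ∩ Oona ∩ Dmitri ∩ Beatriz ∩ Gabriel: 09:15-11:30, 15:00-16:45.
So the common availability across everyone is 09:15-11:30, 15:00-16:45.
The last common window of at least 45 minutes is 15:00-16:45; a 45-minute meeting can start as late as 16:00 and still end by 16:45.

16:00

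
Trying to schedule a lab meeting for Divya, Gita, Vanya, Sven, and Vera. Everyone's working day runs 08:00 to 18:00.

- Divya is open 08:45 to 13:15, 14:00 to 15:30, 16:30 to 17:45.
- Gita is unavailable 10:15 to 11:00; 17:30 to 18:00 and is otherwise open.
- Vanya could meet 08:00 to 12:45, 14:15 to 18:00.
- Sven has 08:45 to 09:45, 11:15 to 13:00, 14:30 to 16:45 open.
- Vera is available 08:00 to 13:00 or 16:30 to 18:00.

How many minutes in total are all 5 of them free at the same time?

Divya free: 08:45-13:15, 14:00-15:30, 16:30-17:45.
Gita free: 08:00-10:15, 11:00-17:30 (invert busy blocks within the working day).
Vanya free: 08:00-12:45, 14:15-18:00.
Sven free: 08:45-09:45, 11:15-13:00, 14:30-16:45.
Vera free: 08:00-13:00, 16:30-18:00.
Divya ∩ Gita: 08:45-10:15, 11:00-13:15, 14:00-15:30, 16:30-17:30.
Divya ∩ Gita ∩ Vanya: 08:45-10:15, 11:00-12:45, 14:15-15:30, 16:30-17:30.
Divya ∩ Gita ∩ Vanya ∩ Sven: 08:45-09:45, 11:15-12:45, 14:30-15:30, 16:30-16:45.
Divya ∩ Gita ∩ Vanya ∩ Sven ∩ Vera: 08:45-09:45, 11:15-12:45, 16:30-16:45.
So the common availability across everyone is 08:45-09:45, 11:15-12:45, 16:30-16:45.
Summing the common windows: 60 + 90 + 15 = 165 minutes.

165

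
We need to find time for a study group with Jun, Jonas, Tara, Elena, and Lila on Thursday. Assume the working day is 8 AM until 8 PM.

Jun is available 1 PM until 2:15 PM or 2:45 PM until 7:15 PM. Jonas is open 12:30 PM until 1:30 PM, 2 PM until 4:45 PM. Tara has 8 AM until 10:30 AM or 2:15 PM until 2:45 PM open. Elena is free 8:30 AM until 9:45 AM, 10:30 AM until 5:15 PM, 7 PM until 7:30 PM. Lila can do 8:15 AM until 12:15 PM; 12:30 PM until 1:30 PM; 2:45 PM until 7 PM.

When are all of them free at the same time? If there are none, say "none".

Jun ∩ Jonas: 13:00-13:30, 14:00-14:15, 14:45-16:45.
Jun ∩ Jonas ∩ Tara: ∅.
Jun ∩ Jonas ∩ Tara ∩ Elena: ∅.
Jun ∩ Jonas ∩ Tara ∩ Elena ∩ Lila: ∅.
There is no time when everyone is free.

none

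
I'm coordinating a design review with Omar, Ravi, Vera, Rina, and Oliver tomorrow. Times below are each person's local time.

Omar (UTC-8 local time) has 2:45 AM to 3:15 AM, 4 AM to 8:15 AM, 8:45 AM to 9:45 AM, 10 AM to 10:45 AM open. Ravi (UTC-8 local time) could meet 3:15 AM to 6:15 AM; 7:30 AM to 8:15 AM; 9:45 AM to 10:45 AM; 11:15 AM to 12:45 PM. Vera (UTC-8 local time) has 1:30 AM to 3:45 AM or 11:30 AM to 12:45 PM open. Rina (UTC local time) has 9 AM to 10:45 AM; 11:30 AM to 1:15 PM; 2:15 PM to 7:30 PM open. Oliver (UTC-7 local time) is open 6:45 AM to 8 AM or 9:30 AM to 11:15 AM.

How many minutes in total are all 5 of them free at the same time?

0

Omar in UTC: 10:45-11:15, 12:00-16:15, 16:45-17:45, 18:00-18:45 (add 8h to convert from UTC-8).
Ravi in UTC: 11:15-14:15, 15:30-16:15, 17:45-18:45, 19:15-20:45 (add 8h to convert from UTC-8).
Vera in UTC: 09:30-11:45, 19:30-20:45 (add 8h to convert from UTC-8).
Rina in UTC: 09:00-10:45, 11:30-13:15, 14:15-19:30.
Oliver in UTC: 13:45-15:00, 16:30-18:15 (add 7h to convert from UTC-7).
Omar ∩ Ravi: 12:00-14:15, 15:30-16:15, 18:00-18:45.
Omar ∩ Ravi ∩ Vera: ∅.
Omar ∩ Ravi ∩ Vera ∩ Rina: ∅.
Omar ∩ Ravi ∩ Vera ∩ Rina ∩ Oliver: ∅.
There is no time when everyone is free.
There is no common window, so the total is 0 minutes.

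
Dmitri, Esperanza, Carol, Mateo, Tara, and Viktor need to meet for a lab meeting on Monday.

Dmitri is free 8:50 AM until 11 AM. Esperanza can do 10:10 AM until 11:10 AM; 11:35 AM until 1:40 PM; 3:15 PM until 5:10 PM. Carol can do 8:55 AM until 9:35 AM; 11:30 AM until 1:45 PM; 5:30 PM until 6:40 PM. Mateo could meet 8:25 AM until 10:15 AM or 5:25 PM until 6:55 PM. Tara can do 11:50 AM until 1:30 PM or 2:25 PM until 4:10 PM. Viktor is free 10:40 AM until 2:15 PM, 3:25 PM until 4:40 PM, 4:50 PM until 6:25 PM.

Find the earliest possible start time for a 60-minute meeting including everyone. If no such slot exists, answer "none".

Dmitri ∩ Esperanza: 10:10-11:00.
Dmitri ∩ Esperanza ∩ Carol: ∅.
Dmitri ∩ Esperanza ∩ Carol ∩ Mateo: ∅.
Dmitri ∩ Esperanza ∩ Carol ∩ Mateo ∩ Tara: ∅.
Dmitri ∩ Esperanza ∩ Carol ∩ Mateo ∩ Tara ∩ Viktor: ∅.
There is no time when everyone is free.
No common window is at least 60 minutes long.

none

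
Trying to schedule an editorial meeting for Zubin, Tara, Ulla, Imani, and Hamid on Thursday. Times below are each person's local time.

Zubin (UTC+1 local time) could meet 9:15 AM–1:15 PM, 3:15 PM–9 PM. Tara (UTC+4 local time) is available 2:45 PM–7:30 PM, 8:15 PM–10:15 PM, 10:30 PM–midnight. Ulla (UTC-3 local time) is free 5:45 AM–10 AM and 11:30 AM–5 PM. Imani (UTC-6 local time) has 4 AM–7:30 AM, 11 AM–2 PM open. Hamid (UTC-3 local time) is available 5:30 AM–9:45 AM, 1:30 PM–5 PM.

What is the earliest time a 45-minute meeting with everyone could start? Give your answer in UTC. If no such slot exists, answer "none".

10:45

Zubin in UTC: 08:15-12:15, 14:15-20:00 (subtract 1h to convert from UTC+1).
Tara in UTC: 10:45-15:30, 16:15-18:15, 18:30-20:00 (subtract 4h to convert from UTC+4).
Ulla in UTC: 08:45-13:00, 14:30-20:00 (add 3h to convert from UTC-3).
Imani in UTC: 10:00-13:30, 17:00-20:00 (add 6h to convert from UTC-6).
Hamid in UTC: 08:30-12:45, 16:30-20:00 (add 3h to convert from UTC-3).
Zubin ∩ Tara: 10:45-12:15, 14:15-15:30, 16:15-18:15, 18:30-20:00.
Zubin ∩ Tara ∩ Ulla: 10:45-12:15, 14:30-15:30, 16:15-18:15, 18:30-20:00.
Zubin ∩ Tara ∩ Ulla ∩ Imani: 10:45-12:15, 17:00-18:15, 18:30-20:00.
Zubin ∩ Tara ∩ Ulla ∩ Imani ∩ Hamid: 10:45-12:15, 17:00-18:15, 18:30-20:00.
So the common availability across everyone is 10:45-12:15, 17:00-18:15, 18:30-20:00.
The first common window of at least 45 minutes is 10:45-12:15, so the earliest start is 10:45.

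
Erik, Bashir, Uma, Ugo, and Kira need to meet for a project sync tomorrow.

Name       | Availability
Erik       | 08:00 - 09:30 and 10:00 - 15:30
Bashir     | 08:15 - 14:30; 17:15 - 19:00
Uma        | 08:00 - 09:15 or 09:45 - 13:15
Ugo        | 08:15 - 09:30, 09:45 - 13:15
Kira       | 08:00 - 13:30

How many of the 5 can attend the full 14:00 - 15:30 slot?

Erik can make the full 14:00-15:30 slot — that's 1.

1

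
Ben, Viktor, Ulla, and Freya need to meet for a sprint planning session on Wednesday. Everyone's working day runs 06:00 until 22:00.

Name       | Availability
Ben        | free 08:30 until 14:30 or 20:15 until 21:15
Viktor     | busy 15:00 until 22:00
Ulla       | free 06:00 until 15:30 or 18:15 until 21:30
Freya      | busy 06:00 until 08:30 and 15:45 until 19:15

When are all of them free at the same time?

Ben free: 08:30-14:30, 20:15-21:15.
Viktor free: 06:00-15:00 (invert busy blocks within the working day).
Ulla free: 06:00-15:30, 18:15-21:30.
Freya free: 08:30-15:45, 19:15-22:00 (invert busy blocks within the working day).
Ben ∩ Viktor: 08:30-14:30.
Ben ∩ Viktor ∩ Ulla: 08:30-14:30.
Ben ∩ Viktor ∩ Ulla ∩ Freya: 08:30-14:30.

08:30-14:30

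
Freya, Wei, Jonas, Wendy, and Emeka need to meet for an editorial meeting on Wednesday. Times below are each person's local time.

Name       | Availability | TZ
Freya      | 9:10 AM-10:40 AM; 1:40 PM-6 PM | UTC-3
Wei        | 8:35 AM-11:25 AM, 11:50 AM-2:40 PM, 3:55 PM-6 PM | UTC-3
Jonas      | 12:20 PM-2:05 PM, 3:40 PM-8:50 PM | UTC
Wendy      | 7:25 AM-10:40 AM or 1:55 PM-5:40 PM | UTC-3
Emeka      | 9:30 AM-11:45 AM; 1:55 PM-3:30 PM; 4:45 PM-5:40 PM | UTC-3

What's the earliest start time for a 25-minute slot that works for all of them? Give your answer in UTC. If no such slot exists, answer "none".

12:30

Freya in UTC: 12:10-13:40, 16:40-21:00 (add 3h to convert from UTC-3).
Wei in UTC: 11:35-14:25, 14:50-17:40, 18:55-21:00 (add 3h to convert from UTC-3).
Jonas in UTC: 12:20-14:05, 15:40-20:50.
Wendy in UTC: 10:25-13:40, 16:55-20:40 (add 3h to convert from UTC-3).
Emeka in UTC: 12:30-14:45, 16:55-18:30, 19:45-20:40 (add 3h to convert from UTC-3).
Freya ∩ Wei: 12:10-13:40, 16:40-17:40, 18:55-21:00.
Freya ∩ Wei ∩ Jonas: 12:20-13:40, 16:40-17:40, 18:55-20:50.
Freya ∩ Wei ∩ Jonas ∩ Wendy: 12:20-13:40, 16:55-17:40, 18:55-20:40.
Freya ∩ Wei ∩ Jonas ∩ Wendy ∩ Emeka: 12:30-13:40, 16:55-17:40, 19:45-20:40.
The first common window of at least 25 minutes is 12:30-13:40, so the earliest start is 12:30.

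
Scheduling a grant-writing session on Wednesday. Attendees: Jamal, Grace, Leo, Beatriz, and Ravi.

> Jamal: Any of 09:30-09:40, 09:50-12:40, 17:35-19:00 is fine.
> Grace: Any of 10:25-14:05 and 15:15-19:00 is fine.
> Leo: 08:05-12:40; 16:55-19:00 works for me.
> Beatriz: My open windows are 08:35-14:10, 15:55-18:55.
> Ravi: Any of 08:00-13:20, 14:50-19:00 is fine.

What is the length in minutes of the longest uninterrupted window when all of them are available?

Jamal ∩ Grace: 10:25-12:40, 17:35-19:00.
Jamal ∩ Grace ∩ Leo: 10:25-12:40, 17:35-19:00.
Jamal ∩ Grace ∩ Leo ∩ Beatriz: 10:25-12:40, 17:35-18:55.
Jamal ∩ Grace ∩ Leo ∩ Beatriz ∩ Ravi: 10:25-12:40, 17:35-18:55.
The longest is 10:25-12:40 at 135 minutes.

135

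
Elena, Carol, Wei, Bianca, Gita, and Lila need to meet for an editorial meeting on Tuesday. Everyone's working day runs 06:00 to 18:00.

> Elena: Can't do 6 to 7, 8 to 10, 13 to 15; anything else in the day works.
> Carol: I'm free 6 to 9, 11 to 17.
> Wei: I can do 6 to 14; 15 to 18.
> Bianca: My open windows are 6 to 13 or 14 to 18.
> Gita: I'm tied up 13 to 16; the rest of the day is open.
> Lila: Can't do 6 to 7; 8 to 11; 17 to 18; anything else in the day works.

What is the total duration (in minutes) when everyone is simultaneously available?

Elena free: 07:00-08:00, 10:00-13:00, 15:00-18:00 (invert busy blocks within the working day).
Carol free: 06:00-09:00, 11:00-17:00.
Wei free: 06:00-14:00, 15:00-18:00.
Bianca free: 06:00-13:00, 14:00-18:00.
Gita free: 06:00-13:00, 16:00-18:00 (invert busy blocks within the working day).
Lila free: 07:00-08:00, 11:00-17:00 (invert busy blocks within the working day).
Elena ∩ Carol: 07:00-08:00, 11:00-13:00, 15:00-17:00.
Elena ∩ Carol ∩ Wei: 07:00-08:00, 11:00-13:00, 15:00-17:00.
Elena ∩ Carol ∩ Wei ∩ Bianca: 07:00-08:00, 11:00-13:00, 15:00-17:00.
Elena ∩ Carol ∩ Wei ∩ Bianca ∩ Gita: 07:00-08:00, 11:00-13:00, 16:00-17:00.
Elena ∩ Carol ∩ Wei ∩ Bianca ∩ Gita ∩ Lila: 07:00-08:00, 11:00-13:00, 16:00-17:00.
Summing the common windows: 60 + 120 + 60 = 240 minutes.

240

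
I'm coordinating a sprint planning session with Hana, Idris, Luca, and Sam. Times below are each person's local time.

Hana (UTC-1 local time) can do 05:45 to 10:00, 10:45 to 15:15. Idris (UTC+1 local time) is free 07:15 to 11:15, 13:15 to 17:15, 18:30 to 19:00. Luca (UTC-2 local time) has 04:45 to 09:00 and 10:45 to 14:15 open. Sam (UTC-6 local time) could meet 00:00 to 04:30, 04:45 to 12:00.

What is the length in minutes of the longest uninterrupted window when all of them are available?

210

Hana in UTC: 06:45-11:00, 11:45-16:15 (add 1h to convert from UTC-1).
Idris in UTC: 06:15-10:15, 12:15-16:15, 17:30-18:00 (subtract 1h to convert from UTC+1).
Luca in UTC: 06:45-11:00, 12:45-16:15 (add 2h to convert from UTC-2).
Sam in UTC: 06:00-10:30, 10:45-18:00 (add 6h to convert from UTC-6).
Hana ∩ Idris: 06:45-10:15, 12:15-16:15.
Hana ∩ Idris ∩ Luca: 06:45-10:15, 12:45-16:15.
Hana ∩ Idris ∩ Luca ∩ Sam: 06:45-10:15, 12:45-16:15.
The longest is 06:45-10:15 at 210 minutes.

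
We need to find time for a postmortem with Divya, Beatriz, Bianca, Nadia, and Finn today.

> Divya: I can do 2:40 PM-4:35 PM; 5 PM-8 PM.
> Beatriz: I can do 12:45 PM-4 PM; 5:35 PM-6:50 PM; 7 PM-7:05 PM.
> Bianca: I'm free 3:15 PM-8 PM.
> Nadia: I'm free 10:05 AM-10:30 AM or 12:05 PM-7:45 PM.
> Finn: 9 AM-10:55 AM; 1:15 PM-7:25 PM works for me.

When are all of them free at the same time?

15:15-16:00, 17:35-18:50, 19:00-19:05

Divya ∩ Beatriz: 14:40-16:00, 17:35-18:50, 19:00-19:05.
Divya ∩ Beatriz ∩ Bianca: 15:15-16:00, 17:35-18:50, 19:00-19:05.
Divya ∩ Beatriz ∩ Bianca ∩ Nadia: 15:15-16:00, 17:35-18:50, 19:00-19:05.
Divya ∩ Beatriz ∩ Bianca ∩ Nadia ∩ Finn: 15:15-16:00, 17:35-18:50, 19:00-19:05.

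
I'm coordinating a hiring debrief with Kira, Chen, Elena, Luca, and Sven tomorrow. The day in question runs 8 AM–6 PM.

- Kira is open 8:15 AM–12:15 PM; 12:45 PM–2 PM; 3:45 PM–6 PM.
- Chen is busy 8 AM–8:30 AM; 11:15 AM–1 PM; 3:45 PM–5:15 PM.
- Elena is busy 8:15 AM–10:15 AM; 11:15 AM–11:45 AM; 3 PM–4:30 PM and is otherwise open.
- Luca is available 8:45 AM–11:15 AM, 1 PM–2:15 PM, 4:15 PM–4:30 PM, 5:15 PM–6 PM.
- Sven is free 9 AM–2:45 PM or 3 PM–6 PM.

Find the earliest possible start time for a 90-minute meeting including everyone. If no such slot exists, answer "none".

Kira free: 08:15-12:15, 12:45-14:00, 15:45-18:00.
Chen free: 08:30-11:15, 13:00-15:45, 17:15-18:00 (invert busy blocks within the working day).
Elena free: 08:00-08:15, 10:15-11:15, 11:45-15:00, 16:30-18:00 (invert busy blocks within the working day).
Luca free: 08:45-11:15, 13:00-14:15, 16:15-16:30, 17:15-18:00.
Sven free: 09:00-14:45, 15:00-18:00.
Kira ∩ Chen: 08:30-11:15, 13:00-14:00, 17:15-18:00.
Kira ∩ Chen ∩ Elena: 10:15-11:15, 13:00-14:00, 17:15-18:00.
Kira ∩ Chen ∩ Elena ∩ Luca: 10:15-11:15, 13:00-14:00, 17:15-18:00.
Kira ∩ Chen ∩ Elena ∩ Luca ∩ Sven: 10:15-11:15, 13:00-14:00, 17:15-18:00.
So the common availability across everyone is 10:15-11:15, 13:00-14:00, 17:15-18:00.
No common window is at least 90 minutes long.

none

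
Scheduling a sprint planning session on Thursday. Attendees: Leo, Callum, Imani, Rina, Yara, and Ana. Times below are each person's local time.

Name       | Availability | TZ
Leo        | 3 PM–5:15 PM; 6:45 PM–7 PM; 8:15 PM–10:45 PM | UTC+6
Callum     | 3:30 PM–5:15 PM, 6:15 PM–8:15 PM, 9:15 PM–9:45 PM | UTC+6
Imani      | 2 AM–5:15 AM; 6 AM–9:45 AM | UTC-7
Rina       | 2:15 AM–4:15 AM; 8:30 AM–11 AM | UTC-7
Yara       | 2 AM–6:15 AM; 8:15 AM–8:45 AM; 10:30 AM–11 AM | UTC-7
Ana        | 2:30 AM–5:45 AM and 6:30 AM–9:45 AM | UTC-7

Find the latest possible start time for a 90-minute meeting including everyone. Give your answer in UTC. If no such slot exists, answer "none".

Leo in UTC: 09:00-11:15, 12:45-13:00, 14:15-16:45 (subtract 6h to convert from UTC+6).
Callum in UTC: 09:30-11:15, 12:15-14:15, 15:15-15:45 (subtract 6h to convert from UTC+6).
Imani in UTC: 09:00-12:15, 13:00-16:45 (add 7h to convert from UTC-7).
Rina in UTC: 09:15-11:15, 15:30-18:00 (add 7h to convert from UTC-7).
Yara in UTC: 09:00-13:15, 15:15-15:45, 17:30-18:00 (add 7h to convert from UTC-7).
Ana in UTC: 09:30-12:45, 13:30-16:45 (add 7h to convert from UTC-7).
Leo ∩ Callum: 09:30-11:15, 12:45-13:00, 15:15-15:45.
Leo ∩ Callum ∩ Imani: 09:30-11:15, 15:15-15:45.
Leo ∩ Callum ∩ Imani ∩ Rina: 09:30-11:15, 15:30-15:45.
Leo ∩ Callum ∩ Imani ∩ Rina ∩ Yara: 09:30-11:15, 15:30-15:45.
Leo ∩ Callum ∩ Imani ∩ Rina ∩ Yara ∩ Ana: 09:30-11:15, 15:30-15:45.
The last common window of at least 90 minutes is 09:30-11:15; a 90-minute meeting can start as late as 09:45 and still end by 11:15.

09:45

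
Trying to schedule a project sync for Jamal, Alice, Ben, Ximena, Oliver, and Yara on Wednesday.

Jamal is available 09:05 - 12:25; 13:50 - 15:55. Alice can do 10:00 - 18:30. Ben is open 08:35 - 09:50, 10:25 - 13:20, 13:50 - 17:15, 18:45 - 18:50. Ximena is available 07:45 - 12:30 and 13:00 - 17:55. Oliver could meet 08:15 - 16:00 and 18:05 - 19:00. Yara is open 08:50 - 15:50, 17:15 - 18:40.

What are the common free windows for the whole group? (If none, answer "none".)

Jamal ∩ Alice: 10:00-12:25, 13:50-15:55.
Jamal ∩ Alice ∩ Ben: 10:25-12:25, 13:50-15:55.
Jamal ∩ Alice ∩ Ben ∩ Ximena: 10:25-12:25, 13:50-15:55.
Jamal ∩ Alice ∩ Ben ∩ Ximena ∩ Oliver: 10:25-12:25, 13:50-15:55.
Jamal ∩ Alice ∩ Ben ∩ Ximena ∩ Oliver ∩ Yara: 10:25-12:25, 13:50-15:50.

10:25-12:25, 13:50-15:50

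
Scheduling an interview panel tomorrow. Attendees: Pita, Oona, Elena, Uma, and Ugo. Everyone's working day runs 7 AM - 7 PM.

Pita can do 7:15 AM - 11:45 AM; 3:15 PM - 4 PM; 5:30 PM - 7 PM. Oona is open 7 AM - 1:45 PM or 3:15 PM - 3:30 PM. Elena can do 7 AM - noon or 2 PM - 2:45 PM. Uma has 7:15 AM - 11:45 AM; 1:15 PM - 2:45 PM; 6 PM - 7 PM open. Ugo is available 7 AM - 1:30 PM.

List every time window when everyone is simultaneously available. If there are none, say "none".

Pita ∩ Oona: 07:15-11:45, 15:15-15:30.
Pita ∩ Oona ∩ Elena: 07:15-11:45.
Pita ∩ Oona ∩ Elena ∩ Uma: 07:15-11:45.
Pita ∩ Oona ∩ Elena ∩ Uma ∩ Ugo: 07:15-11:45.

07:15-11:45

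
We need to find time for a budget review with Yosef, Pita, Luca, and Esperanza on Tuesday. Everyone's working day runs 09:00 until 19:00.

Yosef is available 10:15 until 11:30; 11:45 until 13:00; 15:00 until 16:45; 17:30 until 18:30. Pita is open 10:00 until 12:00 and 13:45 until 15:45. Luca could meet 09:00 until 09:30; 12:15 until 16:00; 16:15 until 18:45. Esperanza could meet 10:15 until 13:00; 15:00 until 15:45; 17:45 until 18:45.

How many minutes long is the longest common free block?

45

Yosef ∩ Pita: 10:15-11:30, 11:45-12:00, 15:00-15:45.
Yosef ∩ Pita ∩ Luca: 15:00-15:45.
Yosef ∩ Pita ∩ Luca ∩ Esperanza: 15:00-15:45.
The longest is 15:00-15:45 at 45 minutes.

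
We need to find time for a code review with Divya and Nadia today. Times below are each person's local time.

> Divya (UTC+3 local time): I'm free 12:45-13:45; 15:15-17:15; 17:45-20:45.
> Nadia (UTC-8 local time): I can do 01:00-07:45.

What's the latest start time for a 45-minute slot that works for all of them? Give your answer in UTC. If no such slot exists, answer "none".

15:00

Divya in UTC: 09:45-10:45, 12:15-14:15, 14:45-17:45 (subtract 3h to convert from UTC+3).
Nadia in UTC: 09:00-15:45 (add 8h to convert from UTC-8).
Divya ∩ Nadia: 09:45-10:45, 12:15-14:15, 14:45-15:45.
Those are the intersection windows.
The last common window of at least 45 minutes is 14:45-15:45; a 45-minute meeting can start as late as 15:00 and still end by 15:45.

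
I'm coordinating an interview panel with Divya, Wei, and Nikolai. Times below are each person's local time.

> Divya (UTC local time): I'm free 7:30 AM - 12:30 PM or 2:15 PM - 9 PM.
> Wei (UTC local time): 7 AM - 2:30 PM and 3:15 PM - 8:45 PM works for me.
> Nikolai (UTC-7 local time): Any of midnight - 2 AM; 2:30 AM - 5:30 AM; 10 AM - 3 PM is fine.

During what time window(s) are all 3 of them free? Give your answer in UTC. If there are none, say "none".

07:30-09:00, 09:30-12:30, 17:00-20:45

Divya in UTC: 07:30-12:30, 14:15-21:00.
Wei in UTC: 07:00-14:30, 15:15-20:45.
Nikolai in UTC: 07:00-09:00, 09:30-12:30, 17:00-22:00 (add 7h to convert from UTC-7).
Divya ∩ Wei: 07:30-12:30, 14:15-14:30, 15:15-20:45.
Divya ∩ Wei ∩ Nikolai: 07:30-09:00, 09:30-12:30, 17:00-20:45.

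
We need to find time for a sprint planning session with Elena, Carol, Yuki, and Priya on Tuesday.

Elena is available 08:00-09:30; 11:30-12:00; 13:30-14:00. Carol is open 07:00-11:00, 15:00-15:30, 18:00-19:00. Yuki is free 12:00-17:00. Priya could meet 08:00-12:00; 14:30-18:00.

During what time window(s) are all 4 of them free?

none

Elena ∩ Carol: 08:00-09:30.
Elena ∩ Carol ∩ Yuki: ∅.
Elena ∩ Carol ∩ Yuki ∩ Priya: ∅.
There is no time when everyone is free.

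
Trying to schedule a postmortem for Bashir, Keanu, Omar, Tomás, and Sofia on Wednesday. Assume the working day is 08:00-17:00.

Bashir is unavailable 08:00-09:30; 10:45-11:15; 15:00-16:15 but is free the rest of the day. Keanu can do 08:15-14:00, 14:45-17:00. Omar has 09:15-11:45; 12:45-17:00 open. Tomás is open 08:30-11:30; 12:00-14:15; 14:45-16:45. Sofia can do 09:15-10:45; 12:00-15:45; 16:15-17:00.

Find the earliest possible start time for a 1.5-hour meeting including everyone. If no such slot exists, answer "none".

Bashir free: 09:30-10:45, 11:15-15:00, 16:15-17:00 (invert busy blocks within the working day).
Keanu free: 08:15-14:00, 14:45-17:00.
Omar free: 09:15-11:45, 12:45-17:00.
Tomás free: 08:30-11:30, 12:00-14:15, 14:45-16:45.
Sofia free: 09:15-10:45, 12:00-15:45, 16:15-17:00.
Bashir ∩ Keanu: 09:30-10:45, 11:15-14:00, 14:45-15:00, 16:15-17:00.
Bashir ∩ Keanu ∩ Omar: 09:30-10:45, 11:15-11:45, 12:45-14:00, 14:45-15:00, 16:15-17:00.
Bashir ∩ Keanu ∩ Omar ∩ Tomás: 09:30-10:45, 11:15-11:30, 12:45-14:00, 14:45-15:00, 16:15-16:45.
Bashir ∩ Keanu ∩ Omar ∩ Tomás ∩ Sofia: 09:30-10:45, 12:45-14:00, 14:45-15:00, 16:15-16:45.
No common window is at least 90 minutes long.

none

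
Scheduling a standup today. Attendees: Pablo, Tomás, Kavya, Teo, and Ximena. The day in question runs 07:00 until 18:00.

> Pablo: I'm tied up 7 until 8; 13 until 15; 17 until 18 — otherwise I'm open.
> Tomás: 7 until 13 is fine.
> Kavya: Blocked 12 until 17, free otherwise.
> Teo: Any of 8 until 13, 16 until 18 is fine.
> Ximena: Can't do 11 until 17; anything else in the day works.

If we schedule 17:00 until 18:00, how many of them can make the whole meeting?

3

Pablo free: 08:00-13:00, 15:00-17:00 (invert busy blocks within the working day).
Tomás free: 07:00-13:00.
Kavya free: 07:00-12:00, 17:00-18:00 (invert busy blocks within the working day).
Teo free: 08:00-13:00, 16:00-18:00.
Ximena free: 07:00-11:00, 17:00-18:00 (invert busy blocks within the working day).
Kavya, Teo, and Ximena can make the full 17:00-18:00 slot — that's 3.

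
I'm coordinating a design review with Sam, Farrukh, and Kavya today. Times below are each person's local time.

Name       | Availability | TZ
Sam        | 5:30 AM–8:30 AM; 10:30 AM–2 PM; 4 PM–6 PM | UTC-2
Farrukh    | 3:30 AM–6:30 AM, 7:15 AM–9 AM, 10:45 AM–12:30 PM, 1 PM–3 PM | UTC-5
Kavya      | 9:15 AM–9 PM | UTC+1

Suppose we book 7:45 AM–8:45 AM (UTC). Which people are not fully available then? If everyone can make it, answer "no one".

Farrukh, Kavya

Sam in UTC: 07:30-10:30, 12:30-16:00, 18:00-20:00 (add 2h to convert from UTC-2).
Farrukh in UTC: 08:30-11:30, 12:15-14:00, 15:45-17:30, 18:00-20:00 (add 5h to convert from UTC-5).
Kavya in UTC: 08:15-20:00 (subtract 1h to convert from UTC+1).
Sam: free for 07:45-08:45. Farrukh: not fully free for 07:45-08:45. Kavya: not fully free for 07:45-08:45.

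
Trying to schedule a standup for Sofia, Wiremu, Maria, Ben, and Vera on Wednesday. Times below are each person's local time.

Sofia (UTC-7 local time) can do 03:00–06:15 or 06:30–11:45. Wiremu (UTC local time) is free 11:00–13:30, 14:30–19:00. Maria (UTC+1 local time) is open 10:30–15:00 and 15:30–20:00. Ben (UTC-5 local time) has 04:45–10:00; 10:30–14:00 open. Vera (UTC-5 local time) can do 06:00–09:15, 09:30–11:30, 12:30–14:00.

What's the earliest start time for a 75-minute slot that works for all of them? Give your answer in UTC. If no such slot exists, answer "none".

Sofia in UTC: 10:00-13:15, 13:30-18:45 (add 7h to convert from UTC-7).
Wiremu in UTC: 11:00-13:30, 14:30-19:00.
Maria in UTC: 09:30-14:00, 14:30-19:00 (subtract 1h to convert from UTC+1).
Ben in UTC: 09:45-15:00, 15:30-19:00 (add 5h to convert from UTC-5).
Vera in UTC: 11:00-14:15, 14:30-16:30, 17:30-19:00 (add 5h to convert from UTC-5).
Sofia ∩ Wiremu: 11:00-13:15, 14:30-18:45.
Sofia ∩ Wiremu ∩ Maria: 11:00-13:15, 14:30-18:45.
Sofia ∩ Wiremu ∩ Maria ∩ Ben: 11:00-13:15, 14:30-15:00, 15:30-18:45.
Sofia ∩ Wiremu ∩ Maria ∩ Ben ∩ Vera: 11:00-13:15, 14:30-15:00, 15:30-16:30, 17:30-18:45.
The first common window of at least 75 minutes is 11:00-13:15, so the earliest start is 11:00.

11:00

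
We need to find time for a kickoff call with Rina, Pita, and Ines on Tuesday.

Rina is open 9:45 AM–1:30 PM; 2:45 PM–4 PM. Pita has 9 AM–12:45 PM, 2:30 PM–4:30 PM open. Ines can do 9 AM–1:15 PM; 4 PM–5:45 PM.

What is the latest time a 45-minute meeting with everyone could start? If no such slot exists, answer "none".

12:00

Rina ∩ Pita: 09:45-12:45, 14:45-16:00.
Rina ∩ Pita ∩ Ines: 09:45-12:45.
The last common window of at least 45 minutes is 09:45-12:45; a 45-minute meeting can start as late as 12:00 and still end by 12:45.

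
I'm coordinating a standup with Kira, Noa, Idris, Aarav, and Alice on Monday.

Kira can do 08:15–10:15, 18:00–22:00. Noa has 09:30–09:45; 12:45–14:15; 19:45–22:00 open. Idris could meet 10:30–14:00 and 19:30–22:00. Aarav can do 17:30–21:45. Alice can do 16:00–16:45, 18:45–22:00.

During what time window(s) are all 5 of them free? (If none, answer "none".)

19:45-21:45

Kira ∩ Noa: 09:30-09:45, 19:45-22:00.
Kira ∩ Noa ∩ Idris: 19:45-22:00.
Kira ∩ Noa ∩ Idris ∩ Aarav: 19:45-21:45.
Kira ∩ Noa ∩ Idris ∩ Aarav ∩ Alice: 19:45-21:45.
Those are the intersection windows.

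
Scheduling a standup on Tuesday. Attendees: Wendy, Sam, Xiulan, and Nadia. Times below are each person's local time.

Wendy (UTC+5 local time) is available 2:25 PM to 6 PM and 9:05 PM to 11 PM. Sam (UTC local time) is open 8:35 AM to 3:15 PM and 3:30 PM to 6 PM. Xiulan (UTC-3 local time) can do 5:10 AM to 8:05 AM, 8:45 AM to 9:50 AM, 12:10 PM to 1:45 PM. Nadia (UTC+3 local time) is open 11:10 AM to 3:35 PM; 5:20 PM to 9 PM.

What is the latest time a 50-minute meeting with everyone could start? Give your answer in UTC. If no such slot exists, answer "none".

11:45

Wendy in UTC: 09:25-13:00, 16:05-18:00 (subtract 5h to convert from UTC+5).
Sam in UTC: 08:35-15:15, 15:30-18:00.
Xiulan in UTC: 08:10-11:05, 11:45-12:50, 15:10-16:45 (add 3h to convert from UTC-3).
Nadia in UTC: 08:10-12:35, 14:20-18:00 (subtract 3h to convert from UTC+3).
Wendy ∩ Sam: 09:25-13:00, 16:05-18:00.
Wendy ∩ Sam ∩ Xiulan: 09:25-11:05, 11:45-12:50, 16:05-16:45.
Wendy ∩ Sam ∩ Xiulan ∩ Nadia: 09:25-11:05, 11:45-12:35, 16:05-16:45.
Those are the intersection windows.
The last common window of at least 50 minutes is 11:45-12:35; a 50-minute meeting can start as late as 11:45 and still end by 12:35.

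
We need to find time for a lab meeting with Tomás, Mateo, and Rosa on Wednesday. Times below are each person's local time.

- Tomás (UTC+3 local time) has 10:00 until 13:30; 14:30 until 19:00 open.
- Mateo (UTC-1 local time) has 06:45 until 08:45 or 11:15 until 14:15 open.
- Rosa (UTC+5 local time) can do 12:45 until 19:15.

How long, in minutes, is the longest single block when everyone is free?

Tomás in UTC: 07:00-10:30, 11:30-16:00 (subtract 3h to convert from UTC+3).
Mateo in UTC: 07:45-09:45, 12:15-15:15 (add 1h to convert from UTC-1).
Rosa in UTC: 07:45-14:15 (subtract 5h to convert from UTC+5).
Tomás ∩ Mateo: 07:45-09:45, 12:15-15:15.
Tomás ∩ Mateo ∩ Rosa: 07:45-09:45, 12:15-14:15.
So the common availability across everyone is 07:45-09:45, 12:15-14:15.
The longest is 07:45-09:45 at 120 minutes.

120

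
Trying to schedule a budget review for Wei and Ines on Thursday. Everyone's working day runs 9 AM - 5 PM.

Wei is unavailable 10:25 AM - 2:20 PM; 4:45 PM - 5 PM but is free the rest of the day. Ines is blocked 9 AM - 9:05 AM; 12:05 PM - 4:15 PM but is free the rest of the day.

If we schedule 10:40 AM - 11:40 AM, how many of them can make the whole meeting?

1

Wei free: 09:00-10:25, 14:20-16:45 (invert busy blocks within the working day).
Ines free: 09:05-12:05, 16:15-17:00 (invert busy blocks within the working day).
Ines can make the full 10:40-11:40 slot — that's 1.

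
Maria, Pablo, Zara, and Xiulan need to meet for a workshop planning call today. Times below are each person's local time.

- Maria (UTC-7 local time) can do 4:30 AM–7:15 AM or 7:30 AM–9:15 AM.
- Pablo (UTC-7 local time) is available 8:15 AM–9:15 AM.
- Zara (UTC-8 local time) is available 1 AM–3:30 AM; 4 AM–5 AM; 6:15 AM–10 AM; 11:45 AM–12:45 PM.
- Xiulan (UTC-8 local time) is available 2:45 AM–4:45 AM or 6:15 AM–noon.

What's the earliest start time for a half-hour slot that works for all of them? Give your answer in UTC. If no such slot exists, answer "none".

Maria in UTC: 11:30-14:15, 14:30-16:15 (add 7h to convert from UTC-7).
Pablo in UTC: 15:15-16:15 (add 7h to convert from UTC-7).
Zara in UTC: 09:00-11:30, 12:00-13:00, 14:15-18:00, 19:45-20:45 (add 8h to convert from UTC-8).
Xiulan in UTC: 10:45-12:45, 14:15-20:00 (add 8h to convert from UTC-8).
Maria ∩ Pablo: 15:15-16:15.
Maria ∩ Pablo ∩ Zara: 15:15-16:15.
Maria ∩ Pablo ∩ Zara ∩ Xiulan: 15:15-16:15.
So the common availability across everyone is 15:15-16:15.
The first common window of at least 30 minutes is 15:15-16:15, so the earliest start is 15:15.

15:15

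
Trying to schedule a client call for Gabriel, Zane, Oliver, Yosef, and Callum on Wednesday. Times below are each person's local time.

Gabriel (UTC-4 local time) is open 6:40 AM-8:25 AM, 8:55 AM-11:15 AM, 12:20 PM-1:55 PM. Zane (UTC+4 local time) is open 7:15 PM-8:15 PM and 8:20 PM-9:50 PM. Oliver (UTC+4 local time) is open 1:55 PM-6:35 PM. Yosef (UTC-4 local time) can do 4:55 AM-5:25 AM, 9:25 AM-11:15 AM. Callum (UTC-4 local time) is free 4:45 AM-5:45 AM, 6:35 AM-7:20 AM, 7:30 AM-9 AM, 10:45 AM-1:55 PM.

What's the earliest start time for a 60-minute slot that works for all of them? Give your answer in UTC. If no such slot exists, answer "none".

none

Gabriel in UTC: 10:40-12:25, 12:55-15:15, 16:20-17:55 (add 4h to convert from UTC-4).
Zane in UTC: 15:15-16:15, 16:20-17:50 (subtract 4h to convert from UTC+4).
Oliver in UTC: 09:55-14:35 (subtract 4h to convert from UTC+4).
Yosef in UTC: 08:55-09:25, 13:25-15:15 (add 4h to convert from UTC-4).
Callum in UTC: 08:45-09:45, 10:35-11:20, 11:30-13:00, 14:45-17:55 (add 4h to convert from UTC-4).
Gabriel ∩ Zane: 16:20-17:50.
Gabriel ∩ Zane ∩ Oliver: ∅.
Gabriel ∩ Zane ∩ Oliver ∩ Yosef: ∅.
Gabriel ∩ Zane ∩ Oliver ∩ Yosef ∩ Callum: ∅.
There is no time when everyone is free.
No common window is at least 60 minutes long.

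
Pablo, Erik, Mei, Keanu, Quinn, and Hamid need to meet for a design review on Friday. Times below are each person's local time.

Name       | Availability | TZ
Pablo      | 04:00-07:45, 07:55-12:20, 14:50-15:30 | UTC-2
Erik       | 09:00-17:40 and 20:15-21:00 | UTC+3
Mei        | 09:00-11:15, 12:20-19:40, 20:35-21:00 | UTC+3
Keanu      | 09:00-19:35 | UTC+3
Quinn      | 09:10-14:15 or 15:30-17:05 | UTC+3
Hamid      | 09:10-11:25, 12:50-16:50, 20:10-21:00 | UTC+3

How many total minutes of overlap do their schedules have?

Pablo in UTC: 06:00-09:45, 09:55-14:20, 16:50-17:30 (add 2h to convert from UTC-2).
Erik in UTC: 06:00-14:40, 17:15-18:00 (subtract 3h to convert from UTC+3).
Mei in UTC: 06:00-08:15, 09:20-16:40, 17:35-18:00 (subtract 3h to convert from UTC+3).
Keanu in UTC: 06:00-16:35 (subtract 3h to convert from UTC+3).
Quinn in UTC: 06:10-11:15, 12:30-14:05 (subtract 3h to convert from UTC+3).
Hamid in UTC: 06:10-08:25, 09:50-13:50, 17:10-18:00 (subtract 3h to convert from UTC+3).
Pablo ∩ Erik: 06:00-09:45, 09:55-14:20, 17:15-17:30.
Pablo ∩ Erik ∩ Mei: 06:00-08:15, 09:20-09:45, 09:55-14:20.
Pablo ∩ Erik ∩ Mei ∩ Keanu: 06:00-08:15, 09:20-09:45, 09:55-14:20.
Pablo ∩ Erik ∩ Mei ∩ Keanu ∩ Quinn: 06:10-08:15, 09:20-09:45, 09:55-11:15, 12:30-14:05.
Pablo ∩ Erik ∩ Mei ∩ Keanu ∩ Quinn ∩ Hamid: 06:10-08:15, 09:55-11:15, 12:30-13:50.
So the common availability across everyone is 06:10-08:15, 09:55-11:15, 12:30-13:50.
Summing the common windows: 125 + 80 + 80 = 285 minutes.

285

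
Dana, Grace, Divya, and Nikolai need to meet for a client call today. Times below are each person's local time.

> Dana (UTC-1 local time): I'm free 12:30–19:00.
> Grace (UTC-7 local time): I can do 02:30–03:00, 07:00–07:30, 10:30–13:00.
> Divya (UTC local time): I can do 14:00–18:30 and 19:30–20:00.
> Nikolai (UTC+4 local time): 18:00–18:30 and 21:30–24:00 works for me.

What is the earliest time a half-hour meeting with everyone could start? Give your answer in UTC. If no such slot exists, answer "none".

Dana in UTC: 13:30-20:00 (add 1h to convert from UTC-1).
Grace in UTC: 09:30-10:00, 14:00-14:30, 17:30-20:00 (add 7h to convert from UTC-7).
Divya in UTC: 14:00-18:30, 19:30-20:00.
Nikolai in UTC: 14:00-14:30, 17:30-20:00 (subtract 4h to convert from UTC+4).
Dana ∩ Grace: 14:00-14:30, 17:30-20:00.
Dana ∩ Grace ∩ Divya: 14:00-14:30, 17:30-18:30, 19:30-20:00.
Dana ∩ Grace ∩ Divya ∩ Nikolai: 14:00-14:30, 17:30-18:30, 19:30-20:00.
Those are the intersection windows.
The first common window of at least 30 minutes is 14:00-14:30, so the earliest start is 14:00.

14:00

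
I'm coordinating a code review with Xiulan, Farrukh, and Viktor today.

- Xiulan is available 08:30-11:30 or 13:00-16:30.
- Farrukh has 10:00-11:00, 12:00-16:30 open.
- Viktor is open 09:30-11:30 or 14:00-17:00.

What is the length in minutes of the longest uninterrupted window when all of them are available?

150

Xiulan ∩ Farrukh: 10:00-11:00, 13:00-16:30.
Xiulan ∩ Farrukh ∩ Viktor: 10:00-11:00, 14:00-16:30.
The longest is 14:00-16:30 at 150 minutes.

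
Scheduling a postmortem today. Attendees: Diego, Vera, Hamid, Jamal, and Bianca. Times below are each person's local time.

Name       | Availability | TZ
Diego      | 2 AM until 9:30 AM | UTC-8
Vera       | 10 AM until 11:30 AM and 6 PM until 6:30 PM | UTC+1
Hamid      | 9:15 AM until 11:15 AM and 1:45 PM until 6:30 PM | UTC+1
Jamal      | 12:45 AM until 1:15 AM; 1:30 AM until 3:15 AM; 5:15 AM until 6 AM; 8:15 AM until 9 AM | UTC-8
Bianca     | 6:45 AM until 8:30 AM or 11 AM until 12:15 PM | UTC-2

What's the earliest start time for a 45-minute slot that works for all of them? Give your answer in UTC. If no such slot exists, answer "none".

Diego in UTC: 10:00-17:30 (add 8h to convert from UTC-8).
Vera in UTC: 09:00-10:30, 17:00-17:30 (subtract 1h to convert from UTC+1).
Hamid in UTC: 08:15-10:15, 12:45-17:30 (subtract 1h to convert from UTC+1).
Jamal in UTC: 08:45-09:15, 09:30-11:15, 13:15-14:00, 16:15-17:00 (add 8h to convert from UTC-8).
Bianca in UTC: 08:45-10:30, 13:00-14:15 (add 2h to convert from UTC-2).
Diego ∩ Vera: 10:00-10:30, 17:00-17:30.
Diego ∩ Vera ∩ Hamid: 10:00-10:15, 17:00-17:30.
Diego ∩ Vera ∩ Hamid ∩ Jamal: 10:00-10:15.
Diego ∩ Vera ∩ Hamid ∩ Jamal ∩ Bianca: 10:00-10:15.
No common window is at least 45 minutes long.

none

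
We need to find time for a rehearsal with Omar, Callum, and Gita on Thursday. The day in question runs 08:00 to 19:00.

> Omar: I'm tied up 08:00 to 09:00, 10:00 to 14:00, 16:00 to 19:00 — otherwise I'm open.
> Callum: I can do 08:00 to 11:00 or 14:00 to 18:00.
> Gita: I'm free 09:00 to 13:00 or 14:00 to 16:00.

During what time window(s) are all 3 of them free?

09:00-10:00, 14:00-16:00

Omar free: 09:00-10:00, 14:00-16:00 (invert busy blocks within the working day).
Callum free: 08:00-11:00, 14:00-18:00.
Gita free: 09:00-13:00, 14:00-16:00.
Omar ∩ Callum: 09:00-10:00, 14:00-16:00.
Omar ∩ Callum ∩ Gita: 09:00-10:00, 14:00-16:00.
Those are the intersection windows.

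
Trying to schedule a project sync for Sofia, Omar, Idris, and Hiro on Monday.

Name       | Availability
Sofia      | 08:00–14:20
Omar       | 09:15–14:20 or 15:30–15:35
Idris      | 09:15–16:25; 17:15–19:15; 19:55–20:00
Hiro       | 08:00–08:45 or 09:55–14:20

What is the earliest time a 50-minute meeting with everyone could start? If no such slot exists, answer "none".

09:55

Sofia ∩ Omar: 09:15-14:20.
Sofia ∩ Omar ∩ Idris: 09:15-14:20.
Sofia ∩ Omar ∩ Idris ∩ Hiro: 09:55-14:20.
The first common window of at least 50 minutes is 09:55-14:20, so the earliest start is 09:55.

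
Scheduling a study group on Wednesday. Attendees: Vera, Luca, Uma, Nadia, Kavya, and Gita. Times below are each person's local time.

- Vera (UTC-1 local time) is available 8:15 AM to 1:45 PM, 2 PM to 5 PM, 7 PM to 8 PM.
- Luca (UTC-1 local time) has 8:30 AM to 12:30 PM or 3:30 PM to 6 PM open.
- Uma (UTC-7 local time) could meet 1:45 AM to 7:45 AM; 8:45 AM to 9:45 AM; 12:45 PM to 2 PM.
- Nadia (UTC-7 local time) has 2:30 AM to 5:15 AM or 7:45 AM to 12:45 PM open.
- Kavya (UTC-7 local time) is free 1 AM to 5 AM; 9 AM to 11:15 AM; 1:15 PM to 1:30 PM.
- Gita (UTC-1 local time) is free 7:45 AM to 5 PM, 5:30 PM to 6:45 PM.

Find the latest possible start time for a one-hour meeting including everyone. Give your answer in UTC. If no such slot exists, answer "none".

11:00

Vera in UTC: 09:15-14:45, 15:00-18:00, 20:00-21:00 (add 1h to convert from UTC-1).
Luca in UTC: 09:30-13:30, 16:30-19:00 (add 1h to convert from UTC-1).
Uma in UTC: 08:45-14:45, 15:45-16:45, 19:45-21:00 (add 7h to convert from UTC-7).
Nadia in UTC: 09:30-12:15, 14:45-19:45 (add 7h to convert from UTC-7).
Kavya in UTC: 08:00-12:00, 16:00-18:15, 20:15-20:30 (add 7h to convert from UTC-7).
Gita in UTC: 08:45-18:00, 18:30-19:45 (add 1h to convert from UTC-1).
Vera ∩ Luca: 09:30-13:30, 16:30-18:00.
Vera ∩ Luca ∩ Uma: 09:30-13:30, 16:30-16:45.
Vera ∩ Luca ∩ Uma ∩ Nadia: 09:30-12:15, 16:30-16:45.
Vera ∩ Luca ∩ Uma ∩ Nadia ∩ Kavya: 09:30-12:00, 16:30-16:45.
Vera ∩ Luca ∩ Uma ∩ Nadia ∩ Kavya ∩ Gita: 09:30-12:00, 16:30-16:45.
So the common availability across everyone is 09:30-12:00, 16:30-16:45.
The last common window of at least 60 minutes is 09:30-12:00; a 60-minute meeting can start as late as 11:00 and still end by 12:00.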